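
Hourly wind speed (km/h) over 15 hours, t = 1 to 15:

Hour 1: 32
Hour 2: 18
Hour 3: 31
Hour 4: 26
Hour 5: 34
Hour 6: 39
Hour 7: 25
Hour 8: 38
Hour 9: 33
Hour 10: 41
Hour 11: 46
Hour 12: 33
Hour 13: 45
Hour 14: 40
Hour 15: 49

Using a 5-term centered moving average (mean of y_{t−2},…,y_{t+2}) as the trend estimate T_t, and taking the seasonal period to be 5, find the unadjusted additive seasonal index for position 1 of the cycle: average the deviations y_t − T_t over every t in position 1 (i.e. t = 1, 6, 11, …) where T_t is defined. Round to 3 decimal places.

Season position 1 occurs at t = 6, 11 (where T_t is defined).
t=6: T_6 = 32.40000; y_6 − T_6 = 39 − 32.40000 = 6.60000
t=11: T_11 = 39.60000; y_11 − T_11 = 46 − 39.60000 = 6.40000
Mean deviation: (6.60000 + 6.40000) / 2 = 6.500

6.500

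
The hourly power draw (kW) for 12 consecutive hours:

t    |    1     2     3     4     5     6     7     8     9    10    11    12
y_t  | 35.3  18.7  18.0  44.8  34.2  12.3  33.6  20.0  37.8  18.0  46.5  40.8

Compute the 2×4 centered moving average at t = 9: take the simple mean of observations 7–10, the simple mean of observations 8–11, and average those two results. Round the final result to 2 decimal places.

Sum over 7–10: 33.6 + 20.0 + 37.8 + 18.0 = 109.4
Sum over 8–11: 20.0 + 37.8 + 18.0 + 46.5 = 122.3
CMA at t=9 = (109.4 + 122.3) / (2·4) = 231.7 / 8 = 28.96

28.96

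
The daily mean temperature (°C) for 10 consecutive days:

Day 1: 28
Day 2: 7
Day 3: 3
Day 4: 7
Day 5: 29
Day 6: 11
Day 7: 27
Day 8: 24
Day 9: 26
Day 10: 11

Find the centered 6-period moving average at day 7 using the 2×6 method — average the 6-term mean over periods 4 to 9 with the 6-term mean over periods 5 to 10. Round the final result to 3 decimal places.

21.000

Sum over 4–9: 7 + 29 + 11 + 27 + 24 + 26 = 124
Sum over 5–10: 29 + 11 + 27 + 24 + 26 + 11 = 128
CMA at t=7 = (124 + 128) / (2·6) = 252 / 12 = 21.000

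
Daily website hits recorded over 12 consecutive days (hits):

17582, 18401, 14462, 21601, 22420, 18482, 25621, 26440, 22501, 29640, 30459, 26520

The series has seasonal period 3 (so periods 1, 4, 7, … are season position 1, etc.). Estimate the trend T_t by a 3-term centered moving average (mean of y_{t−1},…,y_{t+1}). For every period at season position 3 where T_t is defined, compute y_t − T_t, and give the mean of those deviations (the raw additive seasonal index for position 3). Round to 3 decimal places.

-3692.556

Season position 3 occurs at t = 3, 6, 9 (where T_t is defined).
t=3: T_3 = 18154.66667; y_3 − T_3 = 14462 − 18154.66667 = -3692.66667
t=6: T_6 = 22174.33333; y_6 − T_6 = 18482 − 22174.33333 = -3692.33333
t=9: T_9 = 26193.66667; y_9 − T_9 = 22501 − 26193.66667 = -3692.66667
Mean deviation: (-3692.66667 + -3692.33333 + -3692.66667) / 3 = -3692.556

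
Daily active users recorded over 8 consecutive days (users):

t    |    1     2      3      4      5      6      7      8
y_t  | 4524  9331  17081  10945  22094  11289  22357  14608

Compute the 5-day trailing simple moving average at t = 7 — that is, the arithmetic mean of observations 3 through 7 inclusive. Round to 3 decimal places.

Sum of periods 3–7: 17081 + 10945 + 22094 + 11289 + 22357 = 83766
Divide by 5: 83766 / 5 = 16753.200

16753.200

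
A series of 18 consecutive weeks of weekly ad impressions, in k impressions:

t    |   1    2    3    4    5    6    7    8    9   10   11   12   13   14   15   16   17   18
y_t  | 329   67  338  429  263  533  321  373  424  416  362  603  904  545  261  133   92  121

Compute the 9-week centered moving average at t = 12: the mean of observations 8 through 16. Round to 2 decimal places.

446.78

Sum of periods 8–16: 373 + 424 + 416 + 362 + 603 + 904 + 545 + 261 + 133 = 4021
Divide by 9: 4021 / 9 = 446.78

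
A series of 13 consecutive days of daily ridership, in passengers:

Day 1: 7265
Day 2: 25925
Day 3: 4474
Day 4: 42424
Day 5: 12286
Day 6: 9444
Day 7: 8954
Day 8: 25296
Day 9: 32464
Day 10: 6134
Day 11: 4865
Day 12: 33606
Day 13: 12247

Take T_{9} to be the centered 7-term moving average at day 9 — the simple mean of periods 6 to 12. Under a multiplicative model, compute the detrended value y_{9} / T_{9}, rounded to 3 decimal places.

Trend T_9 = (9444 + 8954 + 25296 + 32464 + 6134 + 4865 + 33606) / 7 = 120763/7 = 17251.85714
Ratio to trend: 32464 / 17251.85714 = 1.882

1.882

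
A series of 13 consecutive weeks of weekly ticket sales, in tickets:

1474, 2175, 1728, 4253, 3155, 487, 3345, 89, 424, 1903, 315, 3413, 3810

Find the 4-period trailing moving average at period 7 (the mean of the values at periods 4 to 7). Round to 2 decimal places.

Sum of periods 4–7: 4253 + 3155 + 487 + 3345 = 11240
Divide by 4: 11240 / 4 = 2810.00

2810.00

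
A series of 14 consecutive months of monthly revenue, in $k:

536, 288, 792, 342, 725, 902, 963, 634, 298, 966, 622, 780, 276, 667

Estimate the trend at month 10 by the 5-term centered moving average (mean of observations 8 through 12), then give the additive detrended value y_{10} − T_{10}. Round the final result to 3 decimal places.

306.000

Trend T_10 = (634 + 298 + 966 + 622 + 780) / 5 = 3300/5 = 660.00000
Detrended value: 966 − 660.00000 = 306.000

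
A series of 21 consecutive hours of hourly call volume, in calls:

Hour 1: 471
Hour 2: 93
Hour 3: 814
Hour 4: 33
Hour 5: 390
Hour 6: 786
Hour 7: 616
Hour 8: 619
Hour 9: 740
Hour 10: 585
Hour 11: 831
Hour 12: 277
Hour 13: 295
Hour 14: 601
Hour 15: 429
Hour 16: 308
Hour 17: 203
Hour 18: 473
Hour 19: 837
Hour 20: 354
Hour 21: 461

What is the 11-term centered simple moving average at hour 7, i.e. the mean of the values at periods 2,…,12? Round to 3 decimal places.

Sum of periods 2–12: 93 + 814 + 33 + 390 + 786 + 616 + 619 + 740 + 585 + 831 + 277 = 5784
Divide by 11: 5784 / 11 = 525.818

525.818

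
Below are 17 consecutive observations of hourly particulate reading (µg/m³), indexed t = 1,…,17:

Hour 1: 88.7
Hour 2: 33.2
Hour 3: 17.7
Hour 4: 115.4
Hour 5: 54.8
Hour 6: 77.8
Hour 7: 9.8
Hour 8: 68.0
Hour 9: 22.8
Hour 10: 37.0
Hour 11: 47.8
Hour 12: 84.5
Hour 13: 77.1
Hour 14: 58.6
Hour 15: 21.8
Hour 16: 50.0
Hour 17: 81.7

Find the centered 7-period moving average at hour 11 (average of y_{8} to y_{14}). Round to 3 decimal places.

Sum of periods 8–14: 68.0 + 22.8 + 37.0 + 47.8 + 84.5 + 77.1 + 58.6 = 395.8
Divide by 7: 395.8 / 7 = 56.543

56.543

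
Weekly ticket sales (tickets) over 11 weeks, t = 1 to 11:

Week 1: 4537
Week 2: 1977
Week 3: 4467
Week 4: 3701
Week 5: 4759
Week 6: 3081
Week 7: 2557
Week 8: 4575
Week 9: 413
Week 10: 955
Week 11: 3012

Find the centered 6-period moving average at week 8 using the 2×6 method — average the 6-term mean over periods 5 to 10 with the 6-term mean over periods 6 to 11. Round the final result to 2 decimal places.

2577.75

Sum over 5–10: 4759 + 3081 + 2557 + 4575 + 413 + 955 = 16340
Sum over 6–11: 3081 + 2557 + 4575 + 413 + 955 + 3012 = 14593
CMA at t=8 = (16340 + 14593) / (2·6) = 30933 / 12 = 2577.75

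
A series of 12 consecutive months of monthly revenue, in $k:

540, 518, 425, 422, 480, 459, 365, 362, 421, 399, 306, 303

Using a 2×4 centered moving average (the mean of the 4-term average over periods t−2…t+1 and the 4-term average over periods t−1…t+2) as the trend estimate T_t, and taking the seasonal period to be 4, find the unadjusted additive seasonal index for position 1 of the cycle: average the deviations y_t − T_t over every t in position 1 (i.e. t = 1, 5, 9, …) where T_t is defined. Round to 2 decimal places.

41.31

Season position 1 occurs at t = 5, 9 (where T_t is defined).
t=5: T_5 = 439.0000; y_5 − T_5 = 480 − 439.0000 = 41.0000
t=9: T_9 = 379.3750; y_9 − T_9 = 421 − 379.3750 = 41.6250
Mean deviation: (41.0000 + 41.6250) / 2 = 41.31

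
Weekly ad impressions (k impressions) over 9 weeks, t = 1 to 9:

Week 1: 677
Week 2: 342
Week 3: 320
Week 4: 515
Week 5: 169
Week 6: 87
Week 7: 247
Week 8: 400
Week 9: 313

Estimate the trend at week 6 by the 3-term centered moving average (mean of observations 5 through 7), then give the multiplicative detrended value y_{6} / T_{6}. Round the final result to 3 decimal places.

0.519

Trend T_6 = (169 + 87 + 247) / 3 = 503/3 = 167.66667
Ratio to trend: 87 / 167.66667 = 0.519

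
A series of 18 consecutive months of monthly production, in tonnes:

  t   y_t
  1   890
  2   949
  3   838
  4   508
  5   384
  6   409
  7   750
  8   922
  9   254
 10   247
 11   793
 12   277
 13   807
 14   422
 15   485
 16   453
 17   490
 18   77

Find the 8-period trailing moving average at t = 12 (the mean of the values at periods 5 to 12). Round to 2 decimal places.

Sum of periods 5–12: 384 + 409 + 750 + 922 + 254 + 247 + 793 + 277 = 4036
Divide by 8: 4036 / 8 = 504.50

504.50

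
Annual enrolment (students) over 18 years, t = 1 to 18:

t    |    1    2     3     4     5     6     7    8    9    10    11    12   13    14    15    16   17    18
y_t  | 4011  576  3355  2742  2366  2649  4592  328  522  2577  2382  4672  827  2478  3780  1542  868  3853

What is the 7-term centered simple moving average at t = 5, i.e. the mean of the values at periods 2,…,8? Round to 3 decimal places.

2372.571

Sum of periods 2–8: 576 + 3355 + 2742 + 2366 + 2649 + 4592 + 328 = 16608
Divide by 7: 16608 / 7 = 2372.571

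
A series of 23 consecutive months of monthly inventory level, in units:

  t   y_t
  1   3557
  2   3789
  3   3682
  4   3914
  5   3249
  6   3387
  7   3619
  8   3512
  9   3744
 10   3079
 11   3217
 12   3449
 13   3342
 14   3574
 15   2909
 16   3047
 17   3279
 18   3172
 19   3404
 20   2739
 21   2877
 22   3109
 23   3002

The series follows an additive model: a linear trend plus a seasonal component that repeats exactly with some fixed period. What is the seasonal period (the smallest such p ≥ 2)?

First differences y_{t+1} − y_t: 232, -107, 232, -665, 138, 232, -107, 232, -665, 138, 232, -107, …
The difference pattern repeats every 5 terms and not for any smaller step, so p = 5.

5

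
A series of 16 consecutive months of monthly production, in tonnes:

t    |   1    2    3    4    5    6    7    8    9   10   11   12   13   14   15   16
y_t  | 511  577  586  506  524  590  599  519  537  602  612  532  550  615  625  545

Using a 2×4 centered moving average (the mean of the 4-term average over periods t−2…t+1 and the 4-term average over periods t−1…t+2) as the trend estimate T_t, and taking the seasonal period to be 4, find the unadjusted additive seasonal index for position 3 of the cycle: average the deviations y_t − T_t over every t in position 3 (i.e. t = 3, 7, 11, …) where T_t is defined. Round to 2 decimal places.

Season position 3 occurs at t = 3, 7, 11 (where T_t is defined).
t=3: T_3 = 546.6250; y_3 − T_3 = 586 − 546.6250 = 39.3750
t=7: T_7 = 559.6250; y_7 − T_7 = 599 − 559.6250 = 39.3750
t=11: T_11 = 572.3750; y_11 − T_11 = 612 − 572.3750 = 39.6250
Mean deviation: (39.3750 + 39.3750 + 39.6250) / 3 = 39.46

39.46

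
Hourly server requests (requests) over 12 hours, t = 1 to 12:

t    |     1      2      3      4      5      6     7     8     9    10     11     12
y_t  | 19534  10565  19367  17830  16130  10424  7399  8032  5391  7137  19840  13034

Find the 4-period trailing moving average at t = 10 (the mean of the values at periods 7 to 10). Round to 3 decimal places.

6989.750

Sum of periods 7–10: 7399 + 8032 + 5391 + 7137 = 27959
Divide by 4: 27959 / 4 = 6989.750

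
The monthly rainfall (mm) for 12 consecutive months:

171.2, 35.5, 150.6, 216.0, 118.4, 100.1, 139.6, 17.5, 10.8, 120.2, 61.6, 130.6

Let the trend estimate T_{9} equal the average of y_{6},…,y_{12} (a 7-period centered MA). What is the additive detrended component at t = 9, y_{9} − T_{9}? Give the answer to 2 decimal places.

Trend T_9 = (100.1 + 139.6 + 17.5 + 10.8 + 120.2 + 61.6 + 130.6) / 7 = 580.4/7 = 82.9143
Detrended value: 10.8 − 82.9143 = -72.11

-72.11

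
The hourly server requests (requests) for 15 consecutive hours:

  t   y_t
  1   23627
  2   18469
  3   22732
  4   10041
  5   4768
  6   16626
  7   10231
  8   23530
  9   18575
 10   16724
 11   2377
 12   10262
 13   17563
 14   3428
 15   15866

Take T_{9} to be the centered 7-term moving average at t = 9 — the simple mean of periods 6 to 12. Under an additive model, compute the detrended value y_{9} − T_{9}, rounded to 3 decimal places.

Trend T_9 = (16626 + 10231 + 23530 + 18575 + 16724 + 2377 + 10262) / 7 = 98325/7 = 14046.42857
Detrended value: 18575 − 14046.42857 = 4528.571

4528.571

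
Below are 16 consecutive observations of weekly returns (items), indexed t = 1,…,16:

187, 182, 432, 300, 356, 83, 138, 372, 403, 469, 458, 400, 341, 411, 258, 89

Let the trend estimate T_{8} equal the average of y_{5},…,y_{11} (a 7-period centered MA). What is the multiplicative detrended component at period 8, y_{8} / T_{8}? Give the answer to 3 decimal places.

1.143

Trend T_8 = (356 + 83 + 138 + 372 + 403 + 469 + 458) / 7 = 2279/7 = 325.57143
Ratio to trend: 372 / 325.57143 = 1.143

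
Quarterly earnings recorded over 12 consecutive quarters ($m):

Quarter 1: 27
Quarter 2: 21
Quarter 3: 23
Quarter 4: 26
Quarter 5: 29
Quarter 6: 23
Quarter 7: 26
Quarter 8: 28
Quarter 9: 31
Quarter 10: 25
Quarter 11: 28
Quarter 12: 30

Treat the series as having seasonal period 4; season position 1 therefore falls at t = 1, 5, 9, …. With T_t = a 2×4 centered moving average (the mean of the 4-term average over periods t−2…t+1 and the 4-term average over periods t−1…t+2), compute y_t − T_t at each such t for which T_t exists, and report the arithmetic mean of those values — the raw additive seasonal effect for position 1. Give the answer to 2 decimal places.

3.31

Season position 1 occurs at t = 5, 9 (where T_t is defined).
t=5: T_5 = 25.6250; y_5 − T_5 = 29 − 25.6250 = 3.3750
t=9: T_9 = 27.7500; y_9 − T_9 = 31 − 27.7500 = 3.2500
Mean deviation: (3.3750 + 3.2500) / 2 = 3.31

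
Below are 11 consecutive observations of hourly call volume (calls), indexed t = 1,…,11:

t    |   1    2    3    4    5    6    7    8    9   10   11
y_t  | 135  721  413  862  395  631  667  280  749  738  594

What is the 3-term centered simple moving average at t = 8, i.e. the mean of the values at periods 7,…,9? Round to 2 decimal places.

565.33

Sum of periods 7–9: 667 + 280 + 749 = 1696
Divide by 3: 1696 / 3 = 565.33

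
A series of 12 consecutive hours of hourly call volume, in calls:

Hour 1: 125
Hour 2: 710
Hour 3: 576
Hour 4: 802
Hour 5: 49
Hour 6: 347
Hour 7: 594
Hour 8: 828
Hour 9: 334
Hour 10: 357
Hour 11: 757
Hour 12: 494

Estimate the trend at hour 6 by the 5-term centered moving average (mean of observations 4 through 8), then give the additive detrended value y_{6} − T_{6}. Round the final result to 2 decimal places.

Trend T_6 = (802 + 49 + 347 + 594 + 828) / 5 = 2620/5 = 524.0000
Detrended value: 347 − 524.0000 = -177.00

-177.00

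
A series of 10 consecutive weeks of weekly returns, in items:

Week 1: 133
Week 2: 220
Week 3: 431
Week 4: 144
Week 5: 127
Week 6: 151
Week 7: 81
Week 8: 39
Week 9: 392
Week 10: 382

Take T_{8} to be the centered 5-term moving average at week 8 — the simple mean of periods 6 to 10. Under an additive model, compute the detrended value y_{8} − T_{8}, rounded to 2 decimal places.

-170.00

Trend T_8 = (151 + 81 + 39 + 392 + 382) / 5 = 1045/5 = 209.0000
Detrended value: 39 − 209.0000 = -170.00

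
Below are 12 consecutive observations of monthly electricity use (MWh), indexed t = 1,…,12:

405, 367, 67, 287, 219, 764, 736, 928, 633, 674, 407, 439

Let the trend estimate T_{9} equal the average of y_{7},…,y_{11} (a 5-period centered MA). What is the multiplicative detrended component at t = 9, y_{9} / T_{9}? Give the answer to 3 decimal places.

Trend T_9 = (736 + 928 + 633 + 674 + 407) / 5 = 3378/5 = 675.60000
Ratio to trend: 633 / 675.60000 = 0.937

0.937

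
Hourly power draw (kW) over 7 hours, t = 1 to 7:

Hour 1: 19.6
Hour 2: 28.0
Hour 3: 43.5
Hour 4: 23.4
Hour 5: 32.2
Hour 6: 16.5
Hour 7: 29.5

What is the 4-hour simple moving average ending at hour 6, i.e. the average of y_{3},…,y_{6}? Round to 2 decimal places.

28.90

Sum of periods 3–6: 43.5 + 23.4 + 32.2 + 16.5 = 115.6
Divide by 4: 115.6 / 4 = 28.90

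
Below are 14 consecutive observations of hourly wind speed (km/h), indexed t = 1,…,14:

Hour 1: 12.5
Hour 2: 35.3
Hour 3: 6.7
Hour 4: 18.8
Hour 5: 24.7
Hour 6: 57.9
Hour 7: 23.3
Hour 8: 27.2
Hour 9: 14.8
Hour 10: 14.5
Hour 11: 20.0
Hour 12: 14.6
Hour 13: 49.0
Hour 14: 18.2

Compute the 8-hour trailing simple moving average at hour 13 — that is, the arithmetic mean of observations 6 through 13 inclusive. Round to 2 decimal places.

27.66

Sum of periods 6–13: 57.9 + 23.3 + 27.2 + 14.8 + 14.5 + 20.0 + 14.6 + 49.0 = 221.3
Divide by 8: 221.3 / 8 = 27.66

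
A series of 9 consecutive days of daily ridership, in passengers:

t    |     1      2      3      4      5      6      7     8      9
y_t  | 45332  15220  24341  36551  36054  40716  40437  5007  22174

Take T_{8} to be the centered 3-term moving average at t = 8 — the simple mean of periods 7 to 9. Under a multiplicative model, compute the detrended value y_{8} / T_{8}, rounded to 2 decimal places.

Trend T_8 = (40437 + 5007 + 22174) / 3 = 67618/3 = 22539.3333
Ratio to trend: 5007 / 22539.3333 = 0.22

0.22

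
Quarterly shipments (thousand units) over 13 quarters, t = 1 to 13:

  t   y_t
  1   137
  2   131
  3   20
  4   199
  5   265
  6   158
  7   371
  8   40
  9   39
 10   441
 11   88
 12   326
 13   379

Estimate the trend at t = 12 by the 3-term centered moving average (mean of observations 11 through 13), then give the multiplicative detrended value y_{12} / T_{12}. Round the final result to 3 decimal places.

Trend T_12 = (88 + 326 + 379) / 3 = 793/3 = 264.33333
Ratio to trend: 326 / 264.33333 = 1.233

1.233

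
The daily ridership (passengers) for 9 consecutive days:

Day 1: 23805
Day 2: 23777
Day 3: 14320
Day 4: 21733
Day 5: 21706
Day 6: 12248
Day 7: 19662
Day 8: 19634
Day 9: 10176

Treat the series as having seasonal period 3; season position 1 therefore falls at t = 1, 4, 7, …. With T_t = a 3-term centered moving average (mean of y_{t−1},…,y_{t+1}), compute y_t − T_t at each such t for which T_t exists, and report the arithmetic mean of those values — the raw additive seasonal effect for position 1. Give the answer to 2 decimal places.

Season position 1 occurs at t = 4, 7 (where T_t is defined).
t=4: T_4 = 19253.0000; y_4 − T_4 = 21733 − 19253.0000 = 2480.0000
t=7: T_7 = 17181.3333; y_7 − T_7 = 19662 − 17181.3333 = 2480.6667
Mean deviation: (2480.0000 + 2480.6667) / 2 = 2480.33

2480.33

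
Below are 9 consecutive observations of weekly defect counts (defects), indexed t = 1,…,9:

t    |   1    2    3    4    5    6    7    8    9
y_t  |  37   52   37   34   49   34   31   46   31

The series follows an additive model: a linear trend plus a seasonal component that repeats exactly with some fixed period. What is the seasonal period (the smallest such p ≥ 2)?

First differences y_{t+1} − y_t: 15, -15, -3, 15, -15, -3, 15, -15, …
The difference pattern repeats every 3 terms and not for any smaller step, so p = 3.

3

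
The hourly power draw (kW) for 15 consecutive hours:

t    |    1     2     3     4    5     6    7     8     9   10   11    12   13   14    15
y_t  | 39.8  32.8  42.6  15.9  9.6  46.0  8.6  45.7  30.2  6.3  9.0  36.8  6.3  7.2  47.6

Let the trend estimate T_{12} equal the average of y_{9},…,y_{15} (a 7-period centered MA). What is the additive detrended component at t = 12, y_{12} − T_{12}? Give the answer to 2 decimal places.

Trend T_12 = (30.2 + 6.3 + 9.0 + 36.8 + 6.3 + 7.2 + 47.6) / 7 = 143.4/7 = 20.4857
Detrended value: 36.8 − 20.4857 = 16.31

16.31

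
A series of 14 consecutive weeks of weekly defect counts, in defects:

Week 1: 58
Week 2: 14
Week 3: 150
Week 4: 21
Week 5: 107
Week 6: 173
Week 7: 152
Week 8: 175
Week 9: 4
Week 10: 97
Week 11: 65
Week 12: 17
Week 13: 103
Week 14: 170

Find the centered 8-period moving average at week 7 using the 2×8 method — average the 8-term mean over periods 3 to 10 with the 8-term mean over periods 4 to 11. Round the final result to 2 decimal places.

Sum over 3–10: 150 + 21 + 107 + 173 + 152 + 175 + 4 + 97 = 879
Sum over 4–11: 21 + 107 + 173 + 152 + 175 + 4 + 97 + 65 = 794
CMA at t=7 = (879 + 794) / (2·8) = 1673 / 16 = 104.56

104.56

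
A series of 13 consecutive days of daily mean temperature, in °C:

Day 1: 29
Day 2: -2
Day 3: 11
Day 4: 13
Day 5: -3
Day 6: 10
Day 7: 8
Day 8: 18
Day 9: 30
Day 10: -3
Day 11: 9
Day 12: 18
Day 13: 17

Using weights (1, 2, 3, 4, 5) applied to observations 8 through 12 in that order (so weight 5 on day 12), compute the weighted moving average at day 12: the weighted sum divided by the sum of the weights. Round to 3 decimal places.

13.000

Weighted sum: 1·18 + 2·30 + 3·-3 + 4·9 + 5·18 = 18 + 60 + -9 + 36 + 90 = 195
Weight total: 1 + 2 + 3 + 4 + 5 = 15
WMA = 195 / 15 = 13.000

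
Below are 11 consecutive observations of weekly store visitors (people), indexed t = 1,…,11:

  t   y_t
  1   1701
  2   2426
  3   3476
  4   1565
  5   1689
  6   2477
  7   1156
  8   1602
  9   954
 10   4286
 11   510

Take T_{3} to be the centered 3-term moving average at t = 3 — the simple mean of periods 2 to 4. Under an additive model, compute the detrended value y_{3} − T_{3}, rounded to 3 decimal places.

987.000

Trend T_3 = (2426 + 3476 + 1565) / 3 = 7467/3 = 2489.00000
Detrended value: 3476 − 2489.00000 = 987.000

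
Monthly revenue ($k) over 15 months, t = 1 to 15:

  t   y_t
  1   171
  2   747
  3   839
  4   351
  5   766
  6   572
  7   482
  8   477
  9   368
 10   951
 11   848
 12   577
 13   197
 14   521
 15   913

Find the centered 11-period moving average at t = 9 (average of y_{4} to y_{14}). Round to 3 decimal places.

555.455

Sum of periods 4–14: 351 + 766 + 572 + 482 + 477 + 368 + 951 + 848 + 577 + 197 + 521 = 6110
Divide by 11: 6110 / 11 = 555.455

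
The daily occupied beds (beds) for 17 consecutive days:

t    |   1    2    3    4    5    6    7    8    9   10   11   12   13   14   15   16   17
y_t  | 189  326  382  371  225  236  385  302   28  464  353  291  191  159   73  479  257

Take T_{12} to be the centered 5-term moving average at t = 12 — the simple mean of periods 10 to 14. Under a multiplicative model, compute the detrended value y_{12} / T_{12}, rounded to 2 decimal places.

Trend T_12 = (464 + 353 + 291 + 191 + 159) / 5 = 1458/5 = 291.6000
Ratio to trend: 291 / 291.6000 = 1.00

1.00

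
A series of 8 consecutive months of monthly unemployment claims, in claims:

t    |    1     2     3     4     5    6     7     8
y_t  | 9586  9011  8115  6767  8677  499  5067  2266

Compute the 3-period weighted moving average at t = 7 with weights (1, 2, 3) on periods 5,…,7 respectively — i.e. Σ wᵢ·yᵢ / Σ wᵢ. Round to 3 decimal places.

Weighted sum: 1·8677 + 2·499 + 3·5067 = 8677 + 998 + 15201 = 24876
Weight total: 1 + 2 + 3 = 6
WMA = 24876 / 6 = 4146.000

4146.000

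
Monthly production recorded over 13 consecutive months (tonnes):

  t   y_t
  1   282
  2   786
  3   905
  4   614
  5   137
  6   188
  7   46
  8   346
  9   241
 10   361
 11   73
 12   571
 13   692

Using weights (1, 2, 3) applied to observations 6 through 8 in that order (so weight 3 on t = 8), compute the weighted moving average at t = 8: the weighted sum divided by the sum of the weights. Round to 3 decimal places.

Weighted sum: 1·188 + 2·46 + 3·346 = 188 + 92 + 1038 = 1318
Weight total: 1 + 2 + 3 = 6
WMA = 1318 / 6 = 219.667

219.667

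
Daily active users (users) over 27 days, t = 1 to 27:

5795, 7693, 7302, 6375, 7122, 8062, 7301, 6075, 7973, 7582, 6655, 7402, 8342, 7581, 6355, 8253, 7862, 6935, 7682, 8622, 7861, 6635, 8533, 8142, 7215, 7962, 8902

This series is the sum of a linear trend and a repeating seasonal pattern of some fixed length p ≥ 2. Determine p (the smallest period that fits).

7

First differences y_{t+1} − y_t: 1898, -391, -927, 747, 940, -761, -1226, 1898, -391, -927, 747, 940, -761, -1226, 1898, -391, …
The difference pattern repeats every 7 terms and not for any smaller step, so p = 7.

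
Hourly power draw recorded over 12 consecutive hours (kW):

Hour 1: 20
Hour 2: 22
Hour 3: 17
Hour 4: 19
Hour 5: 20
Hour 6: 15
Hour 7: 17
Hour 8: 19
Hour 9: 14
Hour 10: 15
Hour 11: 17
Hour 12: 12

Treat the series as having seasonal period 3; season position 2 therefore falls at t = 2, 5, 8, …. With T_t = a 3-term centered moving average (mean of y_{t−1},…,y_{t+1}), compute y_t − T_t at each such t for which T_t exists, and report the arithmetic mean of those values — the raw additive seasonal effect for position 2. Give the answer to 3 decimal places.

Season position 2 occurs at t = 2, 5, 8, 11 (where T_t is defined).
t=2: T_2 = 19.66667; y_2 − T_2 = 22 − 19.66667 = 2.33333
t=5: T_5 = 18.00000; y_5 − T_5 = 20 − 18.00000 = 2.00000
t=8: T_8 = 16.66667; y_8 − T_8 = 19 − 16.66667 = 2.33333
t=11: T_11 = 14.66667; y_11 − T_11 = 17 − 14.66667 = 2.33333
Mean deviation: (2.33333 + 2.00000 + 2.33333 + 2.33333) / 4 = 2.250

2.250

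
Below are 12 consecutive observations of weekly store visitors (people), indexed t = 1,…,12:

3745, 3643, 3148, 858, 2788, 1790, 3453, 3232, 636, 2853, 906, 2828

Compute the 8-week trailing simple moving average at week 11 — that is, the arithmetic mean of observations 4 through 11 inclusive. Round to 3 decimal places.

2064.500

Sum of periods 4–11: 858 + 2788 + 1790 + 3453 + 3232 + 636 + 2853 + 906 = 16516
Divide by 8: 16516 / 8 = 2064.500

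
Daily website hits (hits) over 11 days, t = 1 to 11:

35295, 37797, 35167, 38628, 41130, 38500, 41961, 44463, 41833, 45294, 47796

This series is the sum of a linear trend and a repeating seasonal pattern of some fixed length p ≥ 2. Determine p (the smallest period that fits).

3

First differences y_{t+1} − y_t: 2502, -2630, 3461, 2502, -2630, 3461, 2502, -2630, …
The difference pattern repeats every 3 terms and not for any smaller step, so p = 3.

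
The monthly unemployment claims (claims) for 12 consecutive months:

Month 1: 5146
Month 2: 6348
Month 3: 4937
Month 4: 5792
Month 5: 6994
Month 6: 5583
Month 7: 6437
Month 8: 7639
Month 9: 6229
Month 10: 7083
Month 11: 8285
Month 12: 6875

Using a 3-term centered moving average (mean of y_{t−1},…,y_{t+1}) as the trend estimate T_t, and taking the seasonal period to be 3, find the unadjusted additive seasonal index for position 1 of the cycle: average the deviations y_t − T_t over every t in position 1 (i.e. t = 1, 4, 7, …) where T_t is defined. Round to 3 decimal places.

-115.889

Season position 1 occurs at t = 4, 7, 10 (where T_t is defined).
t=4: T_4 = 5907.66667; y_4 − T_4 = 5792 − 5907.66667 = -115.66667
t=7: T_7 = 6553.00000; y_7 − T_7 = 6437 − 6553.00000 = -116.00000
t=10: T_10 = 7199.00000; y_10 − T_10 = 7083 − 7199.00000 = -116.00000
Mean deviation: (-115.66667 + -116.00000 + -116.00000) / 3 = -115.889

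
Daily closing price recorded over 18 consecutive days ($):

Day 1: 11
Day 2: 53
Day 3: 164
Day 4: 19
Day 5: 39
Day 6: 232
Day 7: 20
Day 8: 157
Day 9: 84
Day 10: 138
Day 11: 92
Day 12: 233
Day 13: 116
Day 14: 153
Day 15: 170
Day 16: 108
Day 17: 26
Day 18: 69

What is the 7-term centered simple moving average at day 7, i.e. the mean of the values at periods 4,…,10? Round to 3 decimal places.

98.429

Sum of periods 4–10: 19 + 39 + 232 + 20 + 157 + 84 + 138 = 689
Divide by 7: 689 / 7 = 98.429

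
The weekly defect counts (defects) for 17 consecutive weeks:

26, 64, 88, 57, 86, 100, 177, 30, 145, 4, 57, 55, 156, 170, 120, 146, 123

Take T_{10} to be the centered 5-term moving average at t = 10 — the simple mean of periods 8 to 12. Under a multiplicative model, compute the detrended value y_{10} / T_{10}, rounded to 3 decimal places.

0.069

Trend T_10 = (30 + 145 + 4 + 57 + 55) / 5 = 291/5 = 58.20000
Ratio to trend: 4 / 58.20000 = 0.069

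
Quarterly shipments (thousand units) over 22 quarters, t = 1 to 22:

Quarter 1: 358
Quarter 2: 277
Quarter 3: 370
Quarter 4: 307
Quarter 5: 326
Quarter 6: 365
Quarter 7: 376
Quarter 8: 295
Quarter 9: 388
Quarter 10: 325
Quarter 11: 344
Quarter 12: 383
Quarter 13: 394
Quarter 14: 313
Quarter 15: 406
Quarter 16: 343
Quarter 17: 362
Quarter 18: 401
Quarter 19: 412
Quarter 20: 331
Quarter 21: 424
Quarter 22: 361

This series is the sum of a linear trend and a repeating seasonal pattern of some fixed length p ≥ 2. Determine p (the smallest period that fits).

First differences y_{t+1} − y_t: -81, 93, -63, 19, 39, 11, -81, 93, -63, 19, 39, 11, -81, 93, …
The difference pattern repeats every 6 terms and not for any smaller step, so p = 6.

6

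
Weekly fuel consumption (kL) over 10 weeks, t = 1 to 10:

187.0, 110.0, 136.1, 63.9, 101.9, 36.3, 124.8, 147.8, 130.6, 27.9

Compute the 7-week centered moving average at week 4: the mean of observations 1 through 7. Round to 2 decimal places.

Sum of periods 1–7: 187.0 + 110.0 + 136.1 + 63.9 + 101.9 + 36.3 + 124.8 = 760.0
Divide by 7: 760.0 / 7 = 108.57

108.57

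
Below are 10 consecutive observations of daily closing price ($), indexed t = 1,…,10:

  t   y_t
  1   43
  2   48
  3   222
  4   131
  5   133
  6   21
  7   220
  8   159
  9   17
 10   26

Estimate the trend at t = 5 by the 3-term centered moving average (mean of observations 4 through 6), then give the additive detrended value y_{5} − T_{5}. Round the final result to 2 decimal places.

38.00

Trend T_5 = (131 + 133 + 21) / 3 = 285/3 = 95.0000
Detrended value: 133 − 95.0000 = 38.00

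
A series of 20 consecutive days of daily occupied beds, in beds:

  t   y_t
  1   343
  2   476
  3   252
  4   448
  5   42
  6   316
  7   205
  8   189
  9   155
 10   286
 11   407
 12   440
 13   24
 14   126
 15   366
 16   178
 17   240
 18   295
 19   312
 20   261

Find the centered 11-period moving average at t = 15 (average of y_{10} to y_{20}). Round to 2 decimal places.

266.82

Sum of periods 10–20: 286 + 407 + 440 + 24 + 126 + 366 + 178 + 240 + 295 + 312 + 261 = 2935
Divide by 11: 2935 / 11 = 266.82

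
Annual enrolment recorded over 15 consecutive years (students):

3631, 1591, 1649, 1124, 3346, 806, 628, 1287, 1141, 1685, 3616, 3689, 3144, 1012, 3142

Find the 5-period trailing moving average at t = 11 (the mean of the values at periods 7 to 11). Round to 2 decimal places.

Sum of periods 7–11: 628 + 1287 + 1141 + 1685 + 3616 = 8357
Divide by 5: 8357 / 5 = 1671.40

1671.40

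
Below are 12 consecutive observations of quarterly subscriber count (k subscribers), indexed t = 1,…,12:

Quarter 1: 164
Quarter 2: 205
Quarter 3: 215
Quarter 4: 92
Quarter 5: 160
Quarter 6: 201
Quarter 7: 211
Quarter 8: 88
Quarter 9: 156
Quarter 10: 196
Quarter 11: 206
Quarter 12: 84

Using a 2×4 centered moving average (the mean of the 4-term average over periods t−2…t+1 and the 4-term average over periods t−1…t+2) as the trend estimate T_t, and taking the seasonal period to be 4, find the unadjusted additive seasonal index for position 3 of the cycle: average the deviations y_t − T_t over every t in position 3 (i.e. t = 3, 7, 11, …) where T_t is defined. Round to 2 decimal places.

46.50

Season position 3 occurs at t = 3, 7 (where T_t is defined).
t=3: T_3 = 168.5000; y_3 − T_3 = 215 − 168.5000 = 46.5000
t=7: T_7 = 164.5000; y_7 − T_7 = 211 − 164.5000 = 46.5000
Mean deviation: (46.5000 + 46.5000) / 2 = 46.50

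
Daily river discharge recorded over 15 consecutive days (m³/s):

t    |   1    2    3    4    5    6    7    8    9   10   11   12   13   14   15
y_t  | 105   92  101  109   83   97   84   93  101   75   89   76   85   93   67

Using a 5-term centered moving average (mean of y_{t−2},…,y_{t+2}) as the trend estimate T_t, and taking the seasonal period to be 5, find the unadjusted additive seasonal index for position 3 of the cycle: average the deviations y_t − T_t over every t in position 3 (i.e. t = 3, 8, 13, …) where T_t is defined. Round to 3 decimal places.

3.000

Season position 3 occurs at t = 3, 8, 13 (where T_t is defined).
t=3: T_3 = 98.00000; y_3 − T_3 = 101 − 98.00000 = 3.00000
t=8: T_8 = 90.00000; y_8 − T_8 = 93 − 90.00000 = 3.00000
t=13: T_13 = 82.00000; y_13 − T_13 = 85 − 82.00000 = 3.00000
Mean deviation: (3.00000 + 3.00000 + 3.00000) / 3 = 3.000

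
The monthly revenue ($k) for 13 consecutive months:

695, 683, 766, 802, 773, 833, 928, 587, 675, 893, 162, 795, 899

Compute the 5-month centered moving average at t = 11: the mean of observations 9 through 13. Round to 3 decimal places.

Sum of periods 9–13: 675 + 893 + 162 + 795 + 899 = 3424
Divide by 5: 3424 / 5 = 684.800

684.800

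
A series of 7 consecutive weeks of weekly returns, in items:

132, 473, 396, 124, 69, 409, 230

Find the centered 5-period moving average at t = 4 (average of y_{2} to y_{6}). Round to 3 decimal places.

294.200

Sum of periods 2–6: 473 + 396 + 124 + 69 + 409 = 1471
Divide by 5: 1471 / 5 = 294.200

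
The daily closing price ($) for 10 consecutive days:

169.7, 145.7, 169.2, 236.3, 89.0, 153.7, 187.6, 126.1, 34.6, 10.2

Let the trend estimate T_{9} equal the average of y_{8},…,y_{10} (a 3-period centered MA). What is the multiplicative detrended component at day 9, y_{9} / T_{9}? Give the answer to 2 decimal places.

0.61

Trend T_9 = (126.1 + 34.6 + 10.2) / 3 = 170.9/3 = 56.9667
Ratio to trend: 34.6 / 56.9667 = 0.61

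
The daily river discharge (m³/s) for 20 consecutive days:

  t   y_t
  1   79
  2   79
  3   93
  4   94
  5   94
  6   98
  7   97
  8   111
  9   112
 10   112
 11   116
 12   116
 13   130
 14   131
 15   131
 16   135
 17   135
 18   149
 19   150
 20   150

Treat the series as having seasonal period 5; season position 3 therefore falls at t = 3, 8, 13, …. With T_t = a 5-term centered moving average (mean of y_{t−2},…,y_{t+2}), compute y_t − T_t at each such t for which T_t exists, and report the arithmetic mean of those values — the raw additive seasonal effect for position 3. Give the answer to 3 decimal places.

5.150

Season position 3 occurs at t = 3, 8, 13, 18 (where T_t is defined).
t=3: T_3 = 87.80000; y_3 − T_3 = 93 − 87.80000 = 5.20000
t=8: T_8 = 106.00000; y_8 − T_8 = 111 − 106.00000 = 5.00000
t=13: T_13 = 124.80000; y_13 − T_13 = 130 − 124.80000 = 5.20000
t=18: T_18 = 143.80000; y_18 − T_18 = 149 − 143.80000 = 5.20000
Mean deviation: (5.20000 + 5.00000 + 5.20000 + 5.20000) / 4 = 5.150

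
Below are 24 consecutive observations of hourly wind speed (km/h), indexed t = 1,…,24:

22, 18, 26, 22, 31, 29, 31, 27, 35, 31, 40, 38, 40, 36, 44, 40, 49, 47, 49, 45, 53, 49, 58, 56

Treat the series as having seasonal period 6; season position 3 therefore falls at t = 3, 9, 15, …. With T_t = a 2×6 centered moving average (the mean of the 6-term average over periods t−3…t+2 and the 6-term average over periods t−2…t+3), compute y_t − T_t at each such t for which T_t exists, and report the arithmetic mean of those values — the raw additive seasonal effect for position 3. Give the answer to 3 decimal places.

2.083

Season position 3 occurs at t = 9, 15, 21 (where T_t is defined).
t=9: T_9 = 32.91667; y_9 − T_9 = 35 − 32.91667 = 2.08333
t=15: T_15 = 41.91667; y_15 − T_15 = 44 − 41.91667 = 2.08333
t=21: T_21 = 50.91667; y_21 − T_21 = 53 − 50.91667 = 2.08333
Mean deviation: (2.08333 + 2.08333 + 2.08333) / 3 = 2.083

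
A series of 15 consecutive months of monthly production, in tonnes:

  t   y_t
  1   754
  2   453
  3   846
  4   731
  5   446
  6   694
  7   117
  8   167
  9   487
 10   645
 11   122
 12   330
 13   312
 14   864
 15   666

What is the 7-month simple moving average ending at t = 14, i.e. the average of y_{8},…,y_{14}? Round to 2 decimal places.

418.14

Sum of periods 8–14: 167 + 487 + 645 + 122 + 330 + 312 + 864 = 2927
Divide by 7: 2927 / 7 = 418.14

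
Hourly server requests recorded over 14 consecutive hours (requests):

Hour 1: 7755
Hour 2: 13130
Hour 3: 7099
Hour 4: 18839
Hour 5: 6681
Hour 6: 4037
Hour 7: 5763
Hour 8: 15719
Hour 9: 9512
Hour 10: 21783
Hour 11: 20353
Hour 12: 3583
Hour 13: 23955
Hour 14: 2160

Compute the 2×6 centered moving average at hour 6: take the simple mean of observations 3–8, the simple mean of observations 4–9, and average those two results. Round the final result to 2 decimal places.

Sum over 3–8: 7099 + 18839 + 6681 + 4037 + 5763 + 15719 = 58138
Sum over 4–9: 18839 + 6681 + 4037 + 5763 + 15719 + 9512 = 60551
CMA at t=6 = (58138 + 60551) / (2·6) = 118689 / 12 = 9890.75

9890.75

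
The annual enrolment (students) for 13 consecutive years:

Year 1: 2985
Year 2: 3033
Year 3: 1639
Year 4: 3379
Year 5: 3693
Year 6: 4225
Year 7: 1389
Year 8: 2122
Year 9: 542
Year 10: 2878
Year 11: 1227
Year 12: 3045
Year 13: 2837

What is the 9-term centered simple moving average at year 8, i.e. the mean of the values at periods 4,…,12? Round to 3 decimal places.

2500.000

Sum of periods 4–12: 3379 + 3693 + 4225 + 1389 + 2122 + 542 + 2878 + 1227 + 3045 = 22500
Divide by 9: 22500 / 9 = 2500.000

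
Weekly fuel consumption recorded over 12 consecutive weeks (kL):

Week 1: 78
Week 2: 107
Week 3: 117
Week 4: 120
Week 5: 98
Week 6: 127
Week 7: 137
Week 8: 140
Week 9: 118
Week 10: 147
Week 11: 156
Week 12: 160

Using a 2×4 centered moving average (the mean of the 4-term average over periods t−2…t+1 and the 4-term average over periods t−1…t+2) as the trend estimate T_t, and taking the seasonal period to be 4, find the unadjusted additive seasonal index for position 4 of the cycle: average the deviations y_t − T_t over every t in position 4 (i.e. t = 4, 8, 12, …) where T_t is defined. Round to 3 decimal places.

Season position 4 occurs at t = 4, 8 (where T_t is defined).
t=4: T_4 = 113.00000; y_4 − T_4 = 120 − 113.00000 = 7.00000
t=8: T_8 = 133.00000; y_8 − T_8 = 140 − 133.00000 = 7.00000
Mean deviation: (7.00000 + 7.00000) / 2 = 7.000

7.000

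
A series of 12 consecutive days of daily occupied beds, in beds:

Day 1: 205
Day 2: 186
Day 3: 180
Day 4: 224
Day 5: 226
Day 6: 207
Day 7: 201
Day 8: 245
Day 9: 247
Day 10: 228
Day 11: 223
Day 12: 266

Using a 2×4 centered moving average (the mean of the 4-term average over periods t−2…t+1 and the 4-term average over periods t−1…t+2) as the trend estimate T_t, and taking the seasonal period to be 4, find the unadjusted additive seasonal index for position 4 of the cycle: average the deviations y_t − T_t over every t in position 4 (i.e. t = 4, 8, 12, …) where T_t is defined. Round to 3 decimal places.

17.375

Season position 4 occurs at t = 4, 8 (where T_t is defined).
t=4: T_4 = 206.62500; y_4 − T_4 = 224 − 206.62500 = 17.37500
t=8: T_8 = 227.62500; y_8 − T_8 = 245 − 227.62500 = 17.37500
Mean deviation: (17.37500 + 17.37500) / 2 = 17.375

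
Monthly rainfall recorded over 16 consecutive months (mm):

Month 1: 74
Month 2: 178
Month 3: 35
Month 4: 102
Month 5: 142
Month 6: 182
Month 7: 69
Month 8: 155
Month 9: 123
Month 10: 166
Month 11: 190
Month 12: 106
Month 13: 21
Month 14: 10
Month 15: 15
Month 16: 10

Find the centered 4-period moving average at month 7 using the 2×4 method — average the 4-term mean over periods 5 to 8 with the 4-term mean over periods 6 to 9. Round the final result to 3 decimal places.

134.625

Sum over 5–8: 142 + 182 + 69 + 155 = 548
Sum over 6–9: 182 + 69 + 155 + 123 = 529
CMA at t=7 = (548 + 529) / (2·4) = 1077 / 8 = 134.625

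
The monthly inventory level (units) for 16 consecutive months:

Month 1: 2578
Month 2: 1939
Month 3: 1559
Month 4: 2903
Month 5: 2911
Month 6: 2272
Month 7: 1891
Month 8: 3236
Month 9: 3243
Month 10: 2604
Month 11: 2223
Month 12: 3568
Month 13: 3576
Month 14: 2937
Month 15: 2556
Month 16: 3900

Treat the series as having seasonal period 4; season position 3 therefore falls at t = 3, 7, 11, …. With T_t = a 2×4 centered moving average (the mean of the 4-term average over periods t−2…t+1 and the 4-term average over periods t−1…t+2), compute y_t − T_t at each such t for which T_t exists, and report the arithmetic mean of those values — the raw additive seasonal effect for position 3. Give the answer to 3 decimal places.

-727.833

Season position 3 occurs at t = 3, 7, 11 (where T_t is defined).
t=3: T_3 = 2286.37500; y_3 − T_3 = 1559 − 2286.37500 = -727.37500
t=7: T_7 = 2619.00000; y_7 − T_7 = 1891 − 2619.00000 = -728.00000
t=11: T_11 = 2951.12500; y_11 − T_11 = 2223 − 2951.12500 = -728.12500
Mean deviation: (-727.37500 + -728.00000 + -728.12500) / 3 = -727.833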